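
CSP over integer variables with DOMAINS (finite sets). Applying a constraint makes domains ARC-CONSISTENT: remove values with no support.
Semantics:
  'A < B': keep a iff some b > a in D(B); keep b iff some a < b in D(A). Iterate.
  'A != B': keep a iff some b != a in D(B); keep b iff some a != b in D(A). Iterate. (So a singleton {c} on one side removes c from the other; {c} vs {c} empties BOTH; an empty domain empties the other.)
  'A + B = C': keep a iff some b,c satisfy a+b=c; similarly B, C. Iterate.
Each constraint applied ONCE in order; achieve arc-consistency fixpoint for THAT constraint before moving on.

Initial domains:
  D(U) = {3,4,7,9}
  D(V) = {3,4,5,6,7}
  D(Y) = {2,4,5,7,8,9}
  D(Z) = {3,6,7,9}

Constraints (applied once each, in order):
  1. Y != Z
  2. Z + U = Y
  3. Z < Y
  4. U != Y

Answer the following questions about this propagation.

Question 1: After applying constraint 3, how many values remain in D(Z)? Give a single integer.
Answer: 2

Derivation:
Constraint 1 (Y != Z) on D(Y)={2,4,5,7,8,9} D(Z)={3,6,7,9}: no change
Constraint 2 (Z + U = Y) on D(Z)={3,6,7,9} D(U)={3,4,7,9} D(Y)={2,4,5,7,8,9}: Z {3,6,7,9}->{3,6}; U {3,4,7,9}->{3,4}; Y {2,4,5,7,8,9}->{7,9}
Constraint 3 (Z < Y) on D(Z)={3,6} D(Y)={7,9}: no change
So after constraint 3: D(Z)={3,6}, size = 2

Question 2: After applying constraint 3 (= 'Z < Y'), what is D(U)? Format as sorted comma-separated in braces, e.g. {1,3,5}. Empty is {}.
Answer: {3,4}

Derivation:
Constraint 1 (Y != Z) on D(Y)={2,4,5,7,8,9} D(Z)={3,6,7,9}: no change
Constraint 2 (Z + U = Y) on D(Z)={3,6,7,9} D(U)={3,4,7,9} D(Y)={2,4,5,7,8,9}: Z {3,6,7,9}->{3,6}; U {3,4,7,9}->{3,4}; Y {2,4,5,7,8,9}->{7,9}
Constraint 3 (Z < Y) on D(Z)={3,6} D(Y)={7,9}: no change
So after constraint 3: D(U) = {3,4}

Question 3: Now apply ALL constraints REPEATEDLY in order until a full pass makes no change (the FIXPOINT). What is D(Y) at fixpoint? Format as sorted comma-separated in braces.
Answer: {7,9}

Derivation:
pass 0 (initial): D(Y)={2,4,5,7,8,9}
pass 1: U {3,4,7,9}->{3,4}; Y {2,4,5,7,8,9}->{7,9}; Z {3,6,7,9}->{3,6}
pass 2: no change
Fixpoint after 2 passes: D(Y) = {7,9}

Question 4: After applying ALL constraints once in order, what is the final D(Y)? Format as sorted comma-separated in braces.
Answer: {7,9}

Derivation:
Constraint 1 (Y != Z) on D(Y)={2,4,5,7,8,9} D(Z)={3,6,7,9}: no change
Constraint 2 (Z + U = Y) on D(Z)={3,6,7,9} D(U)={3,4,7,9} D(Y)={2,4,5,7,8,9}: Z {3,6,7,9}->{3,6}; U {3,4,7,9}->{3,4}; Y {2,4,5,7,8,9}->{7,9}
Constraint 3 (Z < Y) on D(Z)={3,6} D(Y)={7,9}: no change
Constraint 4 (U != Y) on D(U)={3,4} D(Y)={7,9}: no change
So after all 4 constraints: D(Y) = {7,9}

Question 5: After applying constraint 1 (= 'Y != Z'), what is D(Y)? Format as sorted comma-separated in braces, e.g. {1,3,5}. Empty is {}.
Constraint 1 (Y != Z) on D(Y)={2,4,5,7,8,9} D(Z)={3,6,7,9}: no change
So after constraint 1: D(Y) = {2,4,5,7,8,9}

Answer: {2,4,5,7,8,9}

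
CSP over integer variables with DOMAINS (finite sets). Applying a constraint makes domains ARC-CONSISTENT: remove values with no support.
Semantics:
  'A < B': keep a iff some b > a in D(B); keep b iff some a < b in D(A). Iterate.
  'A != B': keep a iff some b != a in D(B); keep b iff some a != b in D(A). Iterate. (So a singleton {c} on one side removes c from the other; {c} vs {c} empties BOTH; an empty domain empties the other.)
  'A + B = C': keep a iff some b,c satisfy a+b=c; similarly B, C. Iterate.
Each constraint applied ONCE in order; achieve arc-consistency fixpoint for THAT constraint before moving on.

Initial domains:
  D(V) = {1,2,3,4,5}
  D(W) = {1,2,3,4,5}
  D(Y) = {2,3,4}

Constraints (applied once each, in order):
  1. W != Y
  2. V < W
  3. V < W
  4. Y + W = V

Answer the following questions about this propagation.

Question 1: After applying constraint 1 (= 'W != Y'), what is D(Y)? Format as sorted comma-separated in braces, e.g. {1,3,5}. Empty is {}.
Answer: {2,3,4}

Derivation:
Constraint 1 (W != Y) on D(W)={1,2,3,4,5} D(Y)={2,3,4}: no change
So after constraint 1: D(Y) = {2,3,4}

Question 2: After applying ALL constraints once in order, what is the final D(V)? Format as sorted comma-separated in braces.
Answer: {4}

Derivation:
Constraint 1 (W != Y) on D(W)={1,2,3,4,5} D(Y)={2,3,4}: no change
Constraint 2 (V < W) on D(V)={1,2,3,4,5} D(W)={1,2,3,4,5}: V {1,2,3,4,5}->{1,2,3,4}; W {1,2,3,4,5}->{2,3,4,5}
Constraint 3 (V < W) on D(V)={1,2,3,4} D(W)={2,3,4,5}: no change
Constraint 4 (Y + W = V) on D(Y)={2,3,4} D(W)={2,3,4,5} D(V)={1,2,3,4}: Y {2,3,4}->{2}; W {2,3,4,5}->{2}; V {1,2,3,4}->{4}
So after all 4 constraints: D(V) = {4}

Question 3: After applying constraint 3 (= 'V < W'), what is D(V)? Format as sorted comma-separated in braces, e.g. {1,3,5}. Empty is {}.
Constraint 1 (W != Y) on D(W)={1,2,3,4,5} D(Y)={2,3,4}: no change
Constraint 2 (V < W) on D(V)={1,2,3,4,5} D(W)={1,2,3,4,5}: V {1,2,3,4,5}->{1,2,3,4}; W {1,2,3,4,5}->{2,3,4,5}
Constraint 3 (V < W) on D(V)={1,2,3,4} D(W)={2,3,4,5}: no change
So after constraint 3: D(V) = {1,2,3,4}

Answer: {1,2,3,4}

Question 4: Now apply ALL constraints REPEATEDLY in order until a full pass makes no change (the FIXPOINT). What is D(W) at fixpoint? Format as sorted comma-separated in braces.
Answer: {}

Derivation:
pass 0 (initial): D(W)={1,2,3,4,5}
pass 1: V {1,2,3,4,5}->{4}; W {1,2,3,4,5}->{2}; Y {2,3,4}->{2}
pass 2: V {4}->{}; W {2}->{}; Y {2}->{}
pass 3: no change
Fixpoint after 3 passes: D(W) = {}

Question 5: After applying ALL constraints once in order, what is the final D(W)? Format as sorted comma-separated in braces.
Answer: {2}

Derivation:
Constraint 1 (W != Y) on D(W)={1,2,3,4,5} D(Y)={2,3,4}: no change
Constraint 2 (V < W) on D(V)={1,2,3,4,5} D(W)={1,2,3,4,5}: V {1,2,3,4,5}->{1,2,3,4}; W {1,2,3,4,5}->{2,3,4,5}
Constraint 3 (V < W) on D(V)={1,2,3,4} D(W)={2,3,4,5}: no change
Constraint 4 (Y + W = V) on D(Y)={2,3,4} D(W)={2,3,4,5} D(V)={1,2,3,4}: Y {2,3,4}->{2}; W {2,3,4,5}->{2}; V {1,2,3,4}->{4}
So after all 4 constraints: D(W) = {2}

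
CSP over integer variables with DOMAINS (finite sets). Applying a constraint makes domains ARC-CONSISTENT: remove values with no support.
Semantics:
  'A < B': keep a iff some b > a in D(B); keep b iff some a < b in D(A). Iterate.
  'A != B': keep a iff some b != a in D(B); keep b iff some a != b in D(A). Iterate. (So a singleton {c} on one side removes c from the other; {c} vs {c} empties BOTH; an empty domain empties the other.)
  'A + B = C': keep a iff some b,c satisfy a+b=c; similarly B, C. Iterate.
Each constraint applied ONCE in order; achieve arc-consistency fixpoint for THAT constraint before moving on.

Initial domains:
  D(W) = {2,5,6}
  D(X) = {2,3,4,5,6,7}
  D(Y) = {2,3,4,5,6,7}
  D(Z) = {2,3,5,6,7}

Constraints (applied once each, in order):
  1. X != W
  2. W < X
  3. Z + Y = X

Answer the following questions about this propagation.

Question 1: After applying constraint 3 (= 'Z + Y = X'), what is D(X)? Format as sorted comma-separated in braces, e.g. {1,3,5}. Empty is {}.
Answer: {4,5,6,7}

Derivation:
Constraint 1 (X != W) on D(X)={2,3,4,5,6,7} D(W)={2,5,6}: no change
Constraint 2 (W < X) on D(W)={2,5,6} D(X)={2,3,4,5,6,7}: X {2,3,4,5,6,7}->{3,4,5,6,7}
Constraint 3 (Z + Y = X) on D(Z)={2,3,5,6,7} D(Y)={2,3,4,5,6,7} D(X)={3,4,5,6,7}: Z {2,3,5,6,7}->{2,3,5}; Y {2,3,4,5,6,7}->{2,3,4,5}; X {3,4,5,6,7}->{4,5,6,7}
So after constraint 3: D(X) = {4,5,6,7}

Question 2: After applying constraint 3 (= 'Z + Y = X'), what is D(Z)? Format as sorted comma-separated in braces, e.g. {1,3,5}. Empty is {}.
Answer: {2,3,5}

Derivation:
Constraint 1 (X != W) on D(X)={2,3,4,5,6,7} D(W)={2,5,6}: no change
Constraint 2 (W < X) on D(W)={2,5,6} D(X)={2,3,4,5,6,7}: X {2,3,4,5,6,7}->{3,4,5,6,7}
Constraint 3 (Z + Y = X) on D(Z)={2,3,5,6,7} D(Y)={2,3,4,5,6,7} D(X)={3,4,5,6,7}: Z {2,3,5,6,7}->{2,3,5}; Y {2,3,4,5,6,7}->{2,3,4,5}; X {3,4,5,6,7}->{4,5,6,7}
So after constraint 3: D(Z) = {2,3,5}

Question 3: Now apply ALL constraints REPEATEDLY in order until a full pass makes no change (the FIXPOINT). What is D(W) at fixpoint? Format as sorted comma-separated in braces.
pass 0 (initial): D(W)={2,5,6}
pass 1: X {2,3,4,5,6,7}->{4,5,6,7}; Y {2,3,4,5,6,7}->{2,3,4,5}; Z {2,3,5,6,7}->{2,3,5}
pass 2: no change
Fixpoint after 2 passes: D(W) = {2,5,6}

Answer: {2,5,6}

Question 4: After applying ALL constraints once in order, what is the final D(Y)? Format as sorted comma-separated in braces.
Answer: {2,3,4,5}

Derivation:
Constraint 1 (X != W) on D(X)={2,3,4,5,6,7} D(W)={2,5,6}: no change
Constraint 2 (W < X) on D(W)={2,5,6} D(X)={2,3,4,5,6,7}: X {2,3,4,5,6,7}->{3,4,5,6,7}
Constraint 3 (Z + Y = X) on D(Z)={2,3,5,6,7} D(Y)={2,3,4,5,6,7} D(X)={3,4,5,6,7}: Z {2,3,5,6,7}->{2,3,5}; Y {2,3,4,5,6,7}->{2,3,4,5}; X {3,4,5,6,7}->{4,5,6,7}
So after all 3 constraints: D(Y) = {2,3,4,5}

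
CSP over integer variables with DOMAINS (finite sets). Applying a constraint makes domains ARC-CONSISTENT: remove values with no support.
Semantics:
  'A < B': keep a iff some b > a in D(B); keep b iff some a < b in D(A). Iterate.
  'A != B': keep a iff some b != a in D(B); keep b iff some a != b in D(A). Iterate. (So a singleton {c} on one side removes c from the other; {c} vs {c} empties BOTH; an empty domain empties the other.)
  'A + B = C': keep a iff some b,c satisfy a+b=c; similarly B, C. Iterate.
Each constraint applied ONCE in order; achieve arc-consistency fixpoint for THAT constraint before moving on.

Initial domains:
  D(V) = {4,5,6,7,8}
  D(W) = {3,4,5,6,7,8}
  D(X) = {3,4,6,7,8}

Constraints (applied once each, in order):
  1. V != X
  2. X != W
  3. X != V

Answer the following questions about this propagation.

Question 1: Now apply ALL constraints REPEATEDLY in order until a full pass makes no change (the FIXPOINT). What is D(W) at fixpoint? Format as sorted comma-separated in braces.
Answer: {3,4,5,6,7,8}

Derivation:
pass 0 (initial): D(W)={3,4,5,6,7,8}
pass 1: no change
Fixpoint after 1 passes: D(W) = {3,4,5,6,7,8}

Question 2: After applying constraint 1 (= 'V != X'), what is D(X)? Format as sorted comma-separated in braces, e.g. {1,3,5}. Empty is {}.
Answer: {3,4,6,7,8}

Derivation:
Constraint 1 (V != X) on D(V)={4,5,6,7,8} D(X)={3,4,6,7,8}: no change
So after constraint 1: D(X) = {3,4,6,7,8}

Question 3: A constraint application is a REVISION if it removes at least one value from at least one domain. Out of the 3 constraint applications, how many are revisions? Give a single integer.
Constraint 1 (V != X) on D(V)={4,5,6,7,8} D(X)={3,4,6,7,8}: no change => not a revision
Constraint 2 (X != W) on D(X)={3,4,6,7,8} D(W)={3,4,5,6,7,8}: no change => not a revision
Constraint 3 (X != V) on D(X)={3,4,6,7,8} D(V)={4,5,6,7,8}: no change => not a revision
Total revisions = 0

Answer: 0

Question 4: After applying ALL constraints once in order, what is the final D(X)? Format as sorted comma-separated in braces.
Constraint 1 (V != X) on D(V)={4,5,6,7,8} D(X)={3,4,6,7,8}: no change
Constraint 2 (X != W) on D(X)={3,4,6,7,8} D(W)={3,4,5,6,7,8}: no change
Constraint 3 (X != V) on D(X)={3,4,6,7,8} D(V)={4,5,6,7,8}: no change
So after all 3 constraints: D(X) = {3,4,6,7,8}

Answer: {3,4,6,7,8}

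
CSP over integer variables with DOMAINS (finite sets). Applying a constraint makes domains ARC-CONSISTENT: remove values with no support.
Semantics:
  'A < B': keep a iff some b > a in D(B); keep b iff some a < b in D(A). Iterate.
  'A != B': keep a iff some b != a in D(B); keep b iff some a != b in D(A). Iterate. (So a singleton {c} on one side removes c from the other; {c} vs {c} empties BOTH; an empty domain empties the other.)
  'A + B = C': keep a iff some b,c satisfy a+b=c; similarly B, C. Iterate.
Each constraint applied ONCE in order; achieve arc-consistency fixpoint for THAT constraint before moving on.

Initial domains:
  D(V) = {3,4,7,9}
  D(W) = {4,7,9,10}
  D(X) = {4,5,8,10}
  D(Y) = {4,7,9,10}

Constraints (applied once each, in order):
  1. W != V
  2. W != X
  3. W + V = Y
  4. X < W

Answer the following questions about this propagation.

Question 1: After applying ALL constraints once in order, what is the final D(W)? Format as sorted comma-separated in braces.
Constraint 1 (W != V) on D(W)={4,7,9,10} D(V)={3,4,7,9}: no change
Constraint 2 (W != X) on D(W)={4,7,9,10} D(X)={4,5,8,10}: no change
Constraint 3 (W + V = Y) on D(W)={4,7,9,10} D(V)={3,4,7,9} D(Y)={4,7,9,10}: W {4,7,9,10}->{4,7}; V {3,4,7,9}->{3}; Y {4,7,9,10}->{7,10}
Constraint 4 (X < W) on D(X)={4,5,8,10} D(W)={4,7}: X {4,5,8,10}->{4,5}; W {4,7}->{7}
So after all 4 constraints: D(W) = {7}

Answer: {7}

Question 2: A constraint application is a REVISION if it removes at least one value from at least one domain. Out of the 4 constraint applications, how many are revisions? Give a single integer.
Answer: 2

Derivation:
Constraint 1 (W != V) on D(W)={4,7,9,10} D(V)={3,4,7,9}: no change => not a revision
Constraint 2 (W != X) on D(W)={4,7,9,10} D(X)={4,5,8,10}: no change => not a revision
Constraint 3 (W + V = Y) on D(W)={4,7,9,10} D(V)={3,4,7,9} D(Y)={4,7,9,10}: W {4,7,9,10}->{4,7}; V {3,4,7,9}->{3}; Y {4,7,9,10}->{7,10} => REVISION
Constraint 4 (X < W) on D(X)={4,5,8,10} D(W)={4,7}: X {4,5,8,10}->{4,5}; W {4,7}->{7} => REVISION
Total revisions = 2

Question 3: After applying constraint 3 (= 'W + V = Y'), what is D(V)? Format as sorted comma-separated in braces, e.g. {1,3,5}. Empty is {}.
Answer: {3}

Derivation:
Constraint 1 (W != V) on D(W)={4,7,9,10} D(V)={3,4,7,9}: no change
Constraint 2 (W != X) on D(W)={4,7,9,10} D(X)={4,5,8,10}: no change
Constraint 3 (W + V = Y) on D(W)={4,7,9,10} D(V)={3,4,7,9} D(Y)={4,7,9,10}: W {4,7,9,10}->{4,7}; V {3,4,7,9}->{3}; Y {4,7,9,10}->{7,10}
So after constraint 3: D(V) = {3}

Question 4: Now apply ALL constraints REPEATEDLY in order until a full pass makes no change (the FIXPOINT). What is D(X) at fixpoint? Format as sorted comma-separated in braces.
pass 0 (initial): D(X)={4,5,8,10}
pass 1: V {3,4,7,9}->{3}; W {4,7,9,10}->{7}; X {4,5,8,10}->{4,5}; Y {4,7,9,10}->{7,10}
pass 2: Y {7,10}->{10}
pass 3: no change
Fixpoint after 3 passes: D(X) = {4,5}

Answer: {4,5}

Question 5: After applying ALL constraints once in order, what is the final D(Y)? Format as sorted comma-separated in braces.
Constraint 1 (W != V) on D(W)={4,7,9,10} D(V)={3,4,7,9}: no change
Constraint 2 (W != X) on D(W)={4,7,9,10} D(X)={4,5,8,10}: no change
Constraint 3 (W + V = Y) on D(W)={4,7,9,10} D(V)={3,4,7,9} D(Y)={4,7,9,10}: W {4,7,9,10}->{4,7}; V {3,4,7,9}->{3}; Y {4,7,9,10}->{7,10}
Constraint 4 (X < W) on D(X)={4,5,8,10} D(W)={4,7}: X {4,5,8,10}->{4,5}; W {4,7}->{7}
So after all 4 constraints: D(Y) = {7,10}

Answer: {7,10}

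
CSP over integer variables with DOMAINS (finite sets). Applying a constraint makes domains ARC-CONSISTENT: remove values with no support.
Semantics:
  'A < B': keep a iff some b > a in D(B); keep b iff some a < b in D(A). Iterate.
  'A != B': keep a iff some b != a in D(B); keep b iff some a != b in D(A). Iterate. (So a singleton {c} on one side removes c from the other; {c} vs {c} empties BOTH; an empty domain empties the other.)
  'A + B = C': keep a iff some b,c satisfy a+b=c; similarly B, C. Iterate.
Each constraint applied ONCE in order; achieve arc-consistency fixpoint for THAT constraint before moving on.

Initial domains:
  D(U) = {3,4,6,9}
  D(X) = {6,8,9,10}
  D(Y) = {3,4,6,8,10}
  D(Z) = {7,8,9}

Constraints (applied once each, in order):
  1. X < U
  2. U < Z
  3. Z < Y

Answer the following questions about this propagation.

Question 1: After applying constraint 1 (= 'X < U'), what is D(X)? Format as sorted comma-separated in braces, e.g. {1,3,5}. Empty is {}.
Answer: {6,8}

Derivation:
Constraint 1 (X < U) on D(X)={6,8,9,10} D(U)={3,4,6,9}: X {6,8,9,10}->{6,8}; U {3,4,6,9}->{9}
So after constraint 1: D(X) = {6,8}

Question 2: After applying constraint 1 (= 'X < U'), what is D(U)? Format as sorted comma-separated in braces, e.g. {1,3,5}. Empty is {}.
Constraint 1 (X < U) on D(X)={6,8,9,10} D(U)={3,4,6,9}: X {6,8,9,10}->{6,8}; U {3,4,6,9}->{9}
So after constraint 1: D(U) = {9}

Answer: {9}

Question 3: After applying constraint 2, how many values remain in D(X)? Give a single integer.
Answer: 2

Derivation:
Constraint 1 (X < U) on D(X)={6,8,9,10} D(U)={3,4,6,9}: X {6,8,9,10}->{6,8}; U {3,4,6,9}->{9}
Constraint 2 (U < Z) on D(U)={9} D(Z)={7,8,9}: U {9}->{}; Z {7,8,9}->{}
So after constraint 2: D(X)={6,8}, size = 2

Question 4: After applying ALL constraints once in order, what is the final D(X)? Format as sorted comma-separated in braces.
Answer: {6,8}

Derivation:
Constraint 1 (X < U) on D(X)={6,8,9,10} D(U)={3,4,6,9}: X {6,8,9,10}->{6,8}; U {3,4,6,9}->{9}
Constraint 2 (U < Z) on D(U)={9} D(Z)={7,8,9}: U {9}->{}; Z {7,8,9}->{}
Constraint 3 (Z < Y) on D(Z)={} D(Y)={3,4,6,8,10}: Y {3,4,6,8,10}->{}
So after all 3 constraints: D(X) = {6,8}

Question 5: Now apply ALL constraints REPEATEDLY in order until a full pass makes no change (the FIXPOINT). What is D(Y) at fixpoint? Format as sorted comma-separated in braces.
Answer: {}

Derivation:
pass 0 (initial): D(Y)={3,4,6,8,10}
pass 1: U {3,4,6,9}->{}; X {6,8,9,10}->{6,8}; Y {3,4,6,8,10}->{}; Z {7,8,9}->{}
pass 2: X {6,8}->{}
pass 3: no change
Fixpoint after 3 passes: D(Y) = {}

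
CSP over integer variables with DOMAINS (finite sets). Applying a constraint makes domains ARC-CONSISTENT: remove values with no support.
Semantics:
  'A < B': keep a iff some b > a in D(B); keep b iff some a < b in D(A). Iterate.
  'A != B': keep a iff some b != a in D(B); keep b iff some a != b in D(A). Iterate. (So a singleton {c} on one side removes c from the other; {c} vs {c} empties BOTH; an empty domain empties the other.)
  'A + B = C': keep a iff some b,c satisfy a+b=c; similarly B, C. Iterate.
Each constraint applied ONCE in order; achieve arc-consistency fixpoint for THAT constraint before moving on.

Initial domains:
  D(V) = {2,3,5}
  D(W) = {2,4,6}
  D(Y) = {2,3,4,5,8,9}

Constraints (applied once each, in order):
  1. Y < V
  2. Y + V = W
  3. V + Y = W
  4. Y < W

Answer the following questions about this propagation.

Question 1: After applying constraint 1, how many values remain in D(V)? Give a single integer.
Constraint 1 (Y < V) on D(Y)={2,3,4,5,8,9} D(V)={2,3,5}: Y {2,3,4,5,8,9}->{2,3,4}; V {2,3,5}->{3,5}
So after constraint 1: D(V)={3,5}, size = 2

Answer: 2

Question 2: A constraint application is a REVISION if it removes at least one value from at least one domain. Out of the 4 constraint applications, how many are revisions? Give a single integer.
Answer: 2

Derivation:
Constraint 1 (Y < V) on D(Y)={2,3,4,5,8,9} D(V)={2,3,5}: Y {2,3,4,5,8,9}->{2,3,4}; V {2,3,5}->{3,5} => REVISION
Constraint 2 (Y + V = W) on D(Y)={2,3,4} D(V)={3,5} D(W)={2,4,6}: Y {2,3,4}->{3}; V {3,5}->{3}; W {2,4,6}->{6} => REVISION
Constraint 3 (V + Y = W) on D(V)={3} D(Y)={3} D(W)={6}: no change => not a revision
Constraint 4 (Y < W) on D(Y)={3} D(W)={6}: no change => not a revision
Total revisions = 2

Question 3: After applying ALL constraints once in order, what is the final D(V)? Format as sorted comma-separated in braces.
Answer: {3}

Derivation:
Constraint 1 (Y < V) on D(Y)={2,3,4,5,8,9} D(V)={2,3,5}: Y {2,3,4,5,8,9}->{2,3,4}; V {2,3,5}->{3,5}
Constraint 2 (Y + V = W) on D(Y)={2,3,4} D(V)={3,5} D(W)={2,4,6}: Y {2,3,4}->{3}; V {3,5}->{3}; W {2,4,6}->{6}
Constraint 3 (V + Y = W) on D(V)={3} D(Y)={3} D(W)={6}: no change
Constraint 4 (Y < W) on D(Y)={3} D(W)={6}: no change
So after all 4 constraints: D(V) = {3}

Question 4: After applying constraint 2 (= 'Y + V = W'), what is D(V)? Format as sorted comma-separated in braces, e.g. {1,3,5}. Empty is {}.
Constraint 1 (Y < V) on D(Y)={2,3,4,5,8,9} D(V)={2,3,5}: Y {2,3,4,5,8,9}->{2,3,4}; V {2,3,5}->{3,5}
Constraint 2 (Y + V = W) on D(Y)={2,3,4} D(V)={3,5} D(W)={2,4,6}: Y {2,3,4}->{3}; V {3,5}->{3}; W {2,4,6}->{6}
So after constraint 2: D(V) = {3}

Answer: {3}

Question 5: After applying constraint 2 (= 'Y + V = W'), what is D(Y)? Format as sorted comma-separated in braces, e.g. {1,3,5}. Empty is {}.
Answer: {3}

Derivation:
Constraint 1 (Y < V) on D(Y)={2,3,4,5,8,9} D(V)={2,3,5}: Y {2,3,4,5,8,9}->{2,3,4}; V {2,3,5}->{3,5}
Constraint 2 (Y + V = W) on D(Y)={2,3,4} D(V)={3,5} D(W)={2,4,6}: Y {2,3,4}->{3}; V {3,5}->{3}; W {2,4,6}->{6}
So after constraint 2: D(Y) = {3}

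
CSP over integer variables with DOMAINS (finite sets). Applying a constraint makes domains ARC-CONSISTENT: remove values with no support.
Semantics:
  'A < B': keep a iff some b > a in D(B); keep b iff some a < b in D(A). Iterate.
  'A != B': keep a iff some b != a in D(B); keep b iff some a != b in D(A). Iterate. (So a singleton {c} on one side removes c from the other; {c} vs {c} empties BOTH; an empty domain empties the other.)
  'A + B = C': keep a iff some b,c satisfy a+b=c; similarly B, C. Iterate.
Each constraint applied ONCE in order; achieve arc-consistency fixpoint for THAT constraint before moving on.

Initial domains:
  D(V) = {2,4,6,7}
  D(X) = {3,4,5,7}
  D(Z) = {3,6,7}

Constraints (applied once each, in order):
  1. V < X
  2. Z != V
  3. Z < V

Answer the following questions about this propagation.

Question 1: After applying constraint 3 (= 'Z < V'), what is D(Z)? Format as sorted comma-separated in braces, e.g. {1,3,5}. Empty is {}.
Constraint 1 (V < X) on D(V)={2,4,6,7} D(X)={3,4,5,7}: V {2,4,6,7}->{2,4,6}
Constraint 2 (Z != V) on D(Z)={3,6,7} D(V)={2,4,6}: no change
Constraint 3 (Z < V) on D(Z)={3,6,7} D(V)={2,4,6}: Z {3,6,7}->{3}; V {2,4,6}->{4,6}
So after constraint 3: D(Z) = {3}

Answer: {3}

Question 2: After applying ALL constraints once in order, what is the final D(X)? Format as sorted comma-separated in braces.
Answer: {3,4,5,7}

Derivation:
Constraint 1 (V < X) on D(V)={2,4,6,7} D(X)={3,4,5,7}: V {2,4,6,7}->{2,4,6}
Constraint 2 (Z != V) on D(Z)={3,6,7} D(V)={2,4,6}: no change
Constraint 3 (Z < V) on D(Z)={3,6,7} D(V)={2,4,6}: Z {3,6,7}->{3}; V {2,4,6}->{4,6}
So after all 3 constraints: D(X) = {3,4,5,7}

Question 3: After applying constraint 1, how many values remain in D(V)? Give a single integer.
Answer: 3

Derivation:
Constraint 1 (V < X) on D(V)={2,4,6,7} D(X)={3,4,5,7}: V {2,4,6,7}->{2,4,6}
So after constraint 1: D(V)={2,4,6}, size = 3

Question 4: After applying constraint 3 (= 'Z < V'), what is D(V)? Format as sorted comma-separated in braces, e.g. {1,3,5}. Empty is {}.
Answer: {4,6}

Derivation:
Constraint 1 (V < X) on D(V)={2,4,6,7} D(X)={3,4,5,7}: V {2,4,6,7}->{2,4,6}
Constraint 2 (Z != V) on D(Z)={3,6,7} D(V)={2,4,6}: no change
Constraint 3 (Z < V) on D(Z)={3,6,7} D(V)={2,4,6}: Z {3,6,7}->{3}; V {2,4,6}->{4,6}
So after constraint 3: D(V) = {4,6}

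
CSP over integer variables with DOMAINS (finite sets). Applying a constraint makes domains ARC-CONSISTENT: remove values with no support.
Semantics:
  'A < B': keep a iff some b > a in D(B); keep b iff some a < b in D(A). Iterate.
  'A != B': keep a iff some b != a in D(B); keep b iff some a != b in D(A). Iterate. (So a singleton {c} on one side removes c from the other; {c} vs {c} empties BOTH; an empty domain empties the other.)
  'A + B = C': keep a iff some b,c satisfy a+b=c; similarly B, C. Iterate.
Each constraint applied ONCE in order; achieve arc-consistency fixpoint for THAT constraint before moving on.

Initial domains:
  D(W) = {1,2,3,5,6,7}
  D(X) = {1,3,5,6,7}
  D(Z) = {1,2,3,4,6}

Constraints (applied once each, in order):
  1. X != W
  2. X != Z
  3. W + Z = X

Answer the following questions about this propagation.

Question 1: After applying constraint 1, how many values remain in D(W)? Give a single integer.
Constraint 1 (X != W) on D(X)={1,3,5,6,7} D(W)={1,2,3,5,6,7}: no change
So after constraint 1: D(W)={1,2,3,5,6,7}, size = 6

Answer: 6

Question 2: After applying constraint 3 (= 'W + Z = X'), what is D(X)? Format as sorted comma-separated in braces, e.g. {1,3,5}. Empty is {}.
Constraint 1 (X != W) on D(X)={1,3,5,6,7} D(W)={1,2,3,5,6,7}: no change
Constraint 2 (X != Z) on D(X)={1,3,5,6,7} D(Z)={1,2,3,4,6}: no change
Constraint 3 (W + Z = X) on D(W)={1,2,3,5,6,7} D(Z)={1,2,3,4,6} D(X)={1,3,5,6,7}: W {1,2,3,5,6,7}->{1,2,3,5,6}; X {1,3,5,6,7}->{3,5,6,7}
So after constraint 3: D(X) = {3,5,6,7}

Answer: {3,5,6,7}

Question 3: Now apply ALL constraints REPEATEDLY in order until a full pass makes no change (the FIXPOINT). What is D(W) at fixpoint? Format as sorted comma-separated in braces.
pass 0 (initial): D(W)={1,2,3,5,6,7}
pass 1: W {1,2,3,5,6,7}->{1,2,3,5,6}; X {1,3,5,6,7}->{3,5,6,7}
pass 2: no change
Fixpoint after 2 passes: D(W) = {1,2,3,5,6}

Answer: {1,2,3,5,6}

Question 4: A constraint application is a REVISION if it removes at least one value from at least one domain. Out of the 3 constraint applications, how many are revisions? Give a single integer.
Constraint 1 (X != W) on D(X)={1,3,5,6,7} D(W)={1,2,3,5,6,7}: no change => not a revision
Constraint 2 (X != Z) on D(X)={1,3,5,6,7} D(Z)={1,2,3,4,6}: no change => not a revision
Constraint 3 (W + Z = X) on D(W)={1,2,3,5,6,7} D(Z)={1,2,3,4,6} D(X)={1,3,5,6,7}: W {1,2,3,5,6,7}->{1,2,3,5,6}; X {1,3,5,6,7}->{3,5,6,7} => REVISION
Total revisions = 1

Answer: 1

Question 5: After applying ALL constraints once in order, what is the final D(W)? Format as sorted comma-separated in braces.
Answer: {1,2,3,5,6}

Derivation:
Constraint 1 (X != W) on D(X)={1,3,5,6,7} D(W)={1,2,3,5,6,7}: no change
Constraint 2 (X != Z) on D(X)={1,3,5,6,7} D(Z)={1,2,3,4,6}: no change
Constraint 3 (W + Z = X) on D(W)={1,2,3,5,6,7} D(Z)={1,2,3,4,6} D(X)={1,3,5,6,7}: W {1,2,3,5,6,7}->{1,2,3,5,6}; X {1,3,5,6,7}->{3,5,6,7}
So after all 3 constraints: D(W) = {1,2,3,5,6}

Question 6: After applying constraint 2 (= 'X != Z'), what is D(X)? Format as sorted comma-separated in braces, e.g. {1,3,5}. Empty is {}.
Answer: {1,3,5,6,7}

Derivation:
Constraint 1 (X != W) on D(X)={1,3,5,6,7} D(W)={1,2,3,5,6,7}: no change
Constraint 2 (X != Z) on D(X)={1,3,5,6,7} D(Z)={1,2,3,4,6}: no change
So after constraint 2: D(X) = {1,3,5,6,7}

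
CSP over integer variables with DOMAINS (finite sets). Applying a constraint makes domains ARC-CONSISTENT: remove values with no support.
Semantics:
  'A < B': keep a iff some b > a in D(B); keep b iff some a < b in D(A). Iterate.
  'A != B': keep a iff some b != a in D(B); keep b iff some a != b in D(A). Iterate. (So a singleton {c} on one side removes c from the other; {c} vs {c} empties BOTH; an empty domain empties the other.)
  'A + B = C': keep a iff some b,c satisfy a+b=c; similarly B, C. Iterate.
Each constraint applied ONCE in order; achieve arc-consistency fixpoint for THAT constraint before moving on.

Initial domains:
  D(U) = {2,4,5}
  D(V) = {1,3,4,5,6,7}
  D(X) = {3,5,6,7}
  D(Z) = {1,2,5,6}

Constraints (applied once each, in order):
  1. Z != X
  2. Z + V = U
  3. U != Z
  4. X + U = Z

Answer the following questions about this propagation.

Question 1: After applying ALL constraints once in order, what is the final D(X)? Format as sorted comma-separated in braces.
Answer: {}

Derivation:
Constraint 1 (Z != X) on D(Z)={1,2,5,6} D(X)={3,5,6,7}: no change
Constraint 2 (Z + V = U) on D(Z)={1,2,5,6} D(V)={1,3,4,5,6,7} D(U)={2,4,5}: Z {1,2,5,6}->{1,2}; V {1,3,4,5,6,7}->{1,3,4}
Constraint 3 (U != Z) on D(U)={2,4,5} D(Z)={1,2}: no change
Constraint 4 (X + U = Z) on D(X)={3,5,6,7} D(U)={2,4,5} D(Z)={1,2}: X {3,5,6,7}->{}; U {2,4,5}->{}; Z {1,2}->{}
So after all 4 constraints: D(X) = {}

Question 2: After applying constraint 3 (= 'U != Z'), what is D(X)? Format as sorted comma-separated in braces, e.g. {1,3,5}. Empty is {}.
Answer: {3,5,6,7}

Derivation:
Constraint 1 (Z != X) on D(Z)={1,2,5,6} D(X)={3,5,6,7}: no change
Constraint 2 (Z + V = U) on D(Z)={1,2,5,6} D(V)={1,3,4,5,6,7} D(U)={2,4,5}: Z {1,2,5,6}->{1,2}; V {1,3,4,5,6,7}->{1,3,4}
Constraint 3 (U != Z) on D(U)={2,4,5} D(Z)={1,2}: no change
So after constraint 3: D(X) = {3,5,6,7}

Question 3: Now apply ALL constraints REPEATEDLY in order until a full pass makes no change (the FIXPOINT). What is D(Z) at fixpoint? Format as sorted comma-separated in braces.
pass 0 (initial): D(Z)={1,2,5,6}
pass 1: U {2,4,5}->{}; V {1,3,4,5,6,7}->{1,3,4}; X {3,5,6,7}->{}; Z {1,2,5,6}->{}
pass 2: V {1,3,4}->{}
pass 3: no change
Fixpoint after 3 passes: D(Z) = {}

Answer: {}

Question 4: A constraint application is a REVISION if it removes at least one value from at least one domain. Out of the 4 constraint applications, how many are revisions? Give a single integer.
Constraint 1 (Z != X) on D(Z)={1,2,5,6} D(X)={3,5,6,7}: no change => not a revision
Constraint 2 (Z + V = U) on D(Z)={1,2,5,6} D(V)={1,3,4,5,6,7} D(U)={2,4,5}: Z {1,2,5,6}->{1,2}; V {1,3,4,5,6,7}->{1,3,4} => REVISION
Constraint 3 (U != Z) on D(U)={2,4,5} D(Z)={1,2}: no change => not a revision
Constraint 4 (X + U = Z) on D(X)={3,5,6,7} D(U)={2,4,5} D(Z)={1,2}: X {3,5,6,7}->{}; U {2,4,5}->{}; Z {1,2}->{} => REVISION
Total revisions = 2

Answer: 2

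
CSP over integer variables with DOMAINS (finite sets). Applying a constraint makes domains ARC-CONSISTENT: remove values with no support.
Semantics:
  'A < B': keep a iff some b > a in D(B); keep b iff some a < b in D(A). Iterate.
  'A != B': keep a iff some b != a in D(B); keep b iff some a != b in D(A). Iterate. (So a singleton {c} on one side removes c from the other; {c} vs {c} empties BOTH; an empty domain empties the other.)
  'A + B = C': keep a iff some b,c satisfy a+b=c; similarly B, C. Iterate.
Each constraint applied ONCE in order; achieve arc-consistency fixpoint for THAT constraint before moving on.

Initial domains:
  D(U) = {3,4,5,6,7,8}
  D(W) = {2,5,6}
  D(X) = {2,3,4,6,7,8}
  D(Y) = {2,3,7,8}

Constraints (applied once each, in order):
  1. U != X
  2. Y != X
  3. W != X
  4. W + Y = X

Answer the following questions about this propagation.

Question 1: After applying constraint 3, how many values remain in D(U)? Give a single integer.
Constraint 1 (U != X) on D(U)={3,4,5,6,7,8} D(X)={2,3,4,6,7,8}: no change
Constraint 2 (Y != X) on D(Y)={2,3,7,8} D(X)={2,3,4,6,7,8}: no change
Constraint 3 (W != X) on D(W)={2,5,6} D(X)={2,3,4,6,7,8}: no change
So after constraint 3: D(U)={3,4,5,6,7,8}, size = 6

Answer: 6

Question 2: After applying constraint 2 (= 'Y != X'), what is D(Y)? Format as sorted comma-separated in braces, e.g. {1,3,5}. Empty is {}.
Constraint 1 (U != X) on D(U)={3,4,5,6,7,8} D(X)={2,3,4,6,7,8}: no change
Constraint 2 (Y != X) on D(Y)={2,3,7,8} D(X)={2,3,4,6,7,8}: no change
So after constraint 2: D(Y) = {2,3,7,8}

Answer: {2,3,7,8}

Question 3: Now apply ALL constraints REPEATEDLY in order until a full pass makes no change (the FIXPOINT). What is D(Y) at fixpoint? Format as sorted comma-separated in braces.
Answer: {2,3}

Derivation:
pass 0 (initial): D(Y)={2,3,7,8}
pass 1: X {2,3,4,6,7,8}->{4,7,8}; Y {2,3,7,8}->{2,3}
pass 2: no change
Fixpoint after 2 passes: D(Y) = {2,3}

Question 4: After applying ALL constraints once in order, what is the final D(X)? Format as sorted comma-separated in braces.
Constraint 1 (U != X) on D(U)={3,4,5,6,7,8} D(X)={2,3,4,6,7,8}: no change
Constraint 2 (Y != X) on D(Y)={2,3,7,8} D(X)={2,3,4,6,7,8}: no change
Constraint 3 (W != X) on D(W)={2,5,6} D(X)={2,3,4,6,7,8}: no change
Constraint 4 (W + Y = X) on D(W)={2,5,6} D(Y)={2,3,7,8} D(X)={2,3,4,6,7,8}: Y {2,3,7,8}->{2,3}; X {2,3,4,6,7,8}->{4,7,8}
So after all 4 constraints: D(X) = {4,7,8}

Answer: {4,7,8}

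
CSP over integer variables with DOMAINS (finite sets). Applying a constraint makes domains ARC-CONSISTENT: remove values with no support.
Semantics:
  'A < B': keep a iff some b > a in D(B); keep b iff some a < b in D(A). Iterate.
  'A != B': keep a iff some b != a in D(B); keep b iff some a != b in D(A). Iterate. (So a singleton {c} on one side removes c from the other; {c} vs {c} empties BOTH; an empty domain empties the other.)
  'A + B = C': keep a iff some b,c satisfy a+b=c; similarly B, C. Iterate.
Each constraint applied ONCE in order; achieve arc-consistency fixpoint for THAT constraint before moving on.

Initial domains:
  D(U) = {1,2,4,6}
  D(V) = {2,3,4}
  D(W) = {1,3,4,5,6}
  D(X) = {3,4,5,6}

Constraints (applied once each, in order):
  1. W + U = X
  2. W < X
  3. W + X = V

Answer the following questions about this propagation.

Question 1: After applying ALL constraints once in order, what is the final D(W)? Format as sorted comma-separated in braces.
Constraint 1 (W + U = X) on D(W)={1,3,4,5,6} D(U)={1,2,4,6} D(X)={3,4,5,6}: W {1,3,4,5,6}->{1,3,4,5}; U {1,2,4,6}->{1,2,4}
Constraint 2 (W < X) on D(W)={1,3,4,5} D(X)={3,4,5,6}: no change
Constraint 3 (W + X = V) on D(W)={1,3,4,5} D(X)={3,4,5,6} D(V)={2,3,4}: W {1,3,4,5}->{1}; X {3,4,5,6}->{3}; V {2,3,4}->{4}
So after all 3 constraints: D(W) = {1}

Answer: {1}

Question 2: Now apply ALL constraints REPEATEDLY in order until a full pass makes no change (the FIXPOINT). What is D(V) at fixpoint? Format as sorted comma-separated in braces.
Answer: {4}

Derivation:
pass 0 (initial): D(V)={2,3,4}
pass 1: U {1,2,4,6}->{1,2,4}; V {2,3,4}->{4}; W {1,3,4,5,6}->{1}; X {3,4,5,6}->{3}
pass 2: U {1,2,4}->{2}
pass 3: no change
Fixpoint after 3 passes: D(V) = {4}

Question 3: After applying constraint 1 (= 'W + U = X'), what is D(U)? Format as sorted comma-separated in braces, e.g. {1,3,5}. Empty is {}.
Answer: {1,2,4}

Derivation:
Constraint 1 (W + U = X) on D(W)={1,3,4,5,6} D(U)={1,2,4,6} D(X)={3,4,5,6}: W {1,3,4,5,6}->{1,3,4,5}; U {1,2,4,6}->{1,2,4}
So after constraint 1: D(U) = {1,2,4}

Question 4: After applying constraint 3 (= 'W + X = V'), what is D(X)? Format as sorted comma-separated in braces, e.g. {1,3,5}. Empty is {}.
Constraint 1 (W + U = X) on D(W)={1,3,4,5,6} D(U)={1,2,4,6} D(X)={3,4,5,6}: W {1,3,4,5,6}->{1,3,4,5}; U {1,2,4,6}->{1,2,4}
Constraint 2 (W < X) on D(W)={1,3,4,5} D(X)={3,4,5,6}: no change
Constraint 3 (W + X = V) on D(W)={1,3,4,5} D(X)={3,4,5,6} D(V)={2,3,4}: W {1,3,4,5}->{1}; X {3,4,5,6}->{3}; V {2,3,4}->{4}
So after constraint 3: D(X) = {3}

Answer: {3}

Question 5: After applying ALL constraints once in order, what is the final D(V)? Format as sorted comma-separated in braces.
Answer: {4}

Derivation:
Constraint 1 (W + U = X) on D(W)={1,3,4,5,6} D(U)={1,2,4,6} D(X)={3,4,5,6}: W {1,3,4,5,6}->{1,3,4,5}; U {1,2,4,6}->{1,2,4}
Constraint 2 (W < X) on D(W)={1,3,4,5} D(X)={3,4,5,6}: no change
Constraint 3 (W + X = V) on D(W)={1,3,4,5} D(X)={3,4,5,6} D(V)={2,3,4}: W {1,3,4,5}->{1}; X {3,4,5,6}->{3}; V {2,3,4}->{4}
So after all 3 constraints: D(V) = {4}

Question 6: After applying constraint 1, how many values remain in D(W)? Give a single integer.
Constraint 1 (W + U = X) on D(W)={1,3,4,5,6} D(U)={1,2,4,6} D(X)={3,4,5,6}: W {1,3,4,5,6}->{1,3,4,5}; U {1,2,4,6}->{1,2,4}
So after constraint 1: D(W)={1,3,4,5}, size = 4

Answer: 4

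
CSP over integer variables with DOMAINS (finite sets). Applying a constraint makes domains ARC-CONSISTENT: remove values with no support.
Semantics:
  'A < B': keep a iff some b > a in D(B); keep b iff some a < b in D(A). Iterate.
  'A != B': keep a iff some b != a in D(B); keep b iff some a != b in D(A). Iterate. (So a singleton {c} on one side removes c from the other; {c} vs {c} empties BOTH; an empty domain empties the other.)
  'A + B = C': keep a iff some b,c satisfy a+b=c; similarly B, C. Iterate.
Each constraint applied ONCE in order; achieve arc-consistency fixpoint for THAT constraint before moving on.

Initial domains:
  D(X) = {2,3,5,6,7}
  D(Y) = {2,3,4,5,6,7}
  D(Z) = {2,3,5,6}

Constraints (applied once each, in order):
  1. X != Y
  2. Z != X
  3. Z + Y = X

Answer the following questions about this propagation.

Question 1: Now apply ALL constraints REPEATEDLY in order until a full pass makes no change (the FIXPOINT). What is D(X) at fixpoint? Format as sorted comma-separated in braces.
pass 0 (initial): D(X)={2,3,5,6,7}
pass 1: X {2,3,5,6,7}->{5,6,7}; Y {2,3,4,5,6,7}->{2,3,4,5}; Z {2,3,5,6}->{2,3,5}
pass 2: no change
Fixpoint after 2 passes: D(X) = {5,6,7}

Answer: {5,6,7}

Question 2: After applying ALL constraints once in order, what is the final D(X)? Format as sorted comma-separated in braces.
Constraint 1 (X != Y) on D(X)={2,3,5,6,7} D(Y)={2,3,4,5,6,7}: no change
Constraint 2 (Z != X) on D(Z)={2,3,5,6} D(X)={2,3,5,6,7}: no change
Constraint 3 (Z + Y = X) on D(Z)={2,3,5,6} D(Y)={2,3,4,5,6,7} D(X)={2,3,5,6,7}: Z {2,3,5,6}->{2,3,5}; Y {2,3,4,5,6,7}->{2,3,4,5}; X {2,3,5,6,7}->{5,6,7}
So after all 3 constraints: D(X) = {5,6,7}

Answer: {5,6,7}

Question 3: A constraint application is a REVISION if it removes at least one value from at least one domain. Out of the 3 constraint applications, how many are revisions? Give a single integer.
Answer: 1

Derivation:
Constraint 1 (X != Y) on D(X)={2,3,5,6,7} D(Y)={2,3,4,5,6,7}: no change => not a revision
Constraint 2 (Z != X) on D(Z)={2,3,5,6} D(X)={2,3,5,6,7}: no change => not a revision
Constraint 3 (Z + Y = X) on D(Z)={2,3,5,6} D(Y)={2,3,4,5,6,7} D(X)={2,3,5,6,7}: Z {2,3,5,6}->{2,3,5}; Y {2,3,4,5,6,7}->{2,3,4,5}; X {2,3,5,6,7}->{5,6,7} => REVISION
Total revisions = 1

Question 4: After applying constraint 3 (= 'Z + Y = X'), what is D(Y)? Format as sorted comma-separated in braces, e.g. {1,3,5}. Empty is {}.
Constraint 1 (X != Y) on D(X)={2,3,5,6,7} D(Y)={2,3,4,5,6,7}: no change
Constraint 2 (Z != X) on D(Z)={2,3,5,6} D(X)={2,3,5,6,7}: no change
Constraint 3 (Z + Y = X) on D(Z)={2,3,5,6} D(Y)={2,3,4,5,6,7} D(X)={2,3,5,6,7}: Z {2,3,5,6}->{2,3,5}; Y {2,3,4,5,6,7}->{2,3,4,5}; X {2,3,5,6,7}->{5,6,7}
So after constraint 3: D(Y) = {2,3,4,5}

Answer: {2,3,4,5}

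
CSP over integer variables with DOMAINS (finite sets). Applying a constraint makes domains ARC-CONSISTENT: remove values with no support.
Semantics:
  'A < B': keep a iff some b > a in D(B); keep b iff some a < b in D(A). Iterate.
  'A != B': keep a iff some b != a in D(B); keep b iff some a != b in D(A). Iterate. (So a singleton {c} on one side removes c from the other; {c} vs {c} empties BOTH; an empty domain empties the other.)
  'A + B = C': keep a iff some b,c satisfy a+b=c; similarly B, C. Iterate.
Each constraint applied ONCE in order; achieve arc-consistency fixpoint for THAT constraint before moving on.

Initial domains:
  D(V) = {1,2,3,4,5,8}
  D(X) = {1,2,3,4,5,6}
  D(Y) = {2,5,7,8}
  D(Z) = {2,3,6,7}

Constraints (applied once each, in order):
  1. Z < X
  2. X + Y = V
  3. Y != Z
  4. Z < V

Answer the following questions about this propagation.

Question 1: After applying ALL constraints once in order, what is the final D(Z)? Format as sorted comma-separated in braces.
Constraint 1 (Z < X) on D(Z)={2,3,6,7} D(X)={1,2,3,4,5,6}: Z {2,3,6,7}->{2,3}; X {1,2,3,4,5,6}->{3,4,5,6}
Constraint 2 (X + Y = V) on D(X)={3,4,5,6} D(Y)={2,5,7,8} D(V)={1,2,3,4,5,8}: X {3,4,5,6}->{3,6}; Y {2,5,7,8}->{2,5}; V {1,2,3,4,5,8}->{5,8}
Constraint 3 (Y != Z) on D(Y)={2,5} D(Z)={2,3}: no change
Constraint 4 (Z < V) on D(Z)={2,3} D(V)={5,8}: no change
So after all 4 constraints: D(Z) = {2,3}

Answer: {2,3}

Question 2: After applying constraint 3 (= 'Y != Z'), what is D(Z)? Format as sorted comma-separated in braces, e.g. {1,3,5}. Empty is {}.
Constraint 1 (Z < X) on D(Z)={2,3,6,7} D(X)={1,2,3,4,5,6}: Z {2,3,6,7}->{2,3}; X {1,2,3,4,5,6}->{3,4,5,6}
Constraint 2 (X + Y = V) on D(X)={3,4,5,6} D(Y)={2,5,7,8} D(V)={1,2,3,4,5,8}: X {3,4,5,6}->{3,6}; Y {2,5,7,8}->{2,5}; V {1,2,3,4,5,8}->{5,8}
Constraint 3 (Y != Z) on D(Y)={2,5} D(Z)={2,3}: no change
So after constraint 3: D(Z) = {2,3}

Answer: {2,3}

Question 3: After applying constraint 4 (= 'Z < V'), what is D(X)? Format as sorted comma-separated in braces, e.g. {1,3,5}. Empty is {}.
Constraint 1 (Z < X) on D(Z)={2,3,6,7} D(X)={1,2,3,4,5,6}: Z {2,3,6,7}->{2,3}; X {1,2,3,4,5,6}->{3,4,5,6}
Constraint 2 (X + Y = V) on D(X)={3,4,5,6} D(Y)={2,5,7,8} D(V)={1,2,3,4,5,8}: X {3,4,5,6}->{3,6}; Y {2,5,7,8}->{2,5}; V {1,2,3,4,5,8}->{5,8}
Constraint 3 (Y != Z) on D(Y)={2,5} D(Z)={2,3}: no change
Constraint 4 (Z < V) on D(Z)={2,3} D(V)={5,8}: no change
So after constraint 4: D(X) = {3,6}

Answer: {3,6}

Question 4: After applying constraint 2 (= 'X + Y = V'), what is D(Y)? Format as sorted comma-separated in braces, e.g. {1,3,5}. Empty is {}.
Answer: {2,5}

Derivation:
Constraint 1 (Z < X) on D(Z)={2,3,6,7} D(X)={1,2,3,4,5,6}: Z {2,3,6,7}->{2,3}; X {1,2,3,4,5,6}->{3,4,5,6}
Constraint 2 (X + Y = V) on D(X)={3,4,5,6} D(Y)={2,5,7,8} D(V)={1,2,3,4,5,8}: X {3,4,5,6}->{3,6}; Y {2,5,7,8}->{2,5}; V {1,2,3,4,5,8}->{5,8}
So after constraint 2: D(Y) = {2,5}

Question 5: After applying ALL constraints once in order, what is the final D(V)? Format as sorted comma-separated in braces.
Answer: {5,8}

Derivation:
Constraint 1 (Z < X) on D(Z)={2,3,6,7} D(X)={1,2,3,4,5,6}: Z {2,3,6,7}->{2,3}; X {1,2,3,4,5,6}->{3,4,5,6}
Constraint 2 (X + Y = V) on D(X)={3,4,5,6} D(Y)={2,5,7,8} D(V)={1,2,3,4,5,8}: X {3,4,5,6}->{3,6}; Y {2,5,7,8}->{2,5}; V {1,2,3,4,5,8}->{5,8}
Constraint 3 (Y != Z) on D(Y)={2,5} D(Z)={2,3}: no change
Constraint 4 (Z < V) on D(Z)={2,3} D(V)={5,8}: no change
So after all 4 constraints: D(V) = {5,8}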